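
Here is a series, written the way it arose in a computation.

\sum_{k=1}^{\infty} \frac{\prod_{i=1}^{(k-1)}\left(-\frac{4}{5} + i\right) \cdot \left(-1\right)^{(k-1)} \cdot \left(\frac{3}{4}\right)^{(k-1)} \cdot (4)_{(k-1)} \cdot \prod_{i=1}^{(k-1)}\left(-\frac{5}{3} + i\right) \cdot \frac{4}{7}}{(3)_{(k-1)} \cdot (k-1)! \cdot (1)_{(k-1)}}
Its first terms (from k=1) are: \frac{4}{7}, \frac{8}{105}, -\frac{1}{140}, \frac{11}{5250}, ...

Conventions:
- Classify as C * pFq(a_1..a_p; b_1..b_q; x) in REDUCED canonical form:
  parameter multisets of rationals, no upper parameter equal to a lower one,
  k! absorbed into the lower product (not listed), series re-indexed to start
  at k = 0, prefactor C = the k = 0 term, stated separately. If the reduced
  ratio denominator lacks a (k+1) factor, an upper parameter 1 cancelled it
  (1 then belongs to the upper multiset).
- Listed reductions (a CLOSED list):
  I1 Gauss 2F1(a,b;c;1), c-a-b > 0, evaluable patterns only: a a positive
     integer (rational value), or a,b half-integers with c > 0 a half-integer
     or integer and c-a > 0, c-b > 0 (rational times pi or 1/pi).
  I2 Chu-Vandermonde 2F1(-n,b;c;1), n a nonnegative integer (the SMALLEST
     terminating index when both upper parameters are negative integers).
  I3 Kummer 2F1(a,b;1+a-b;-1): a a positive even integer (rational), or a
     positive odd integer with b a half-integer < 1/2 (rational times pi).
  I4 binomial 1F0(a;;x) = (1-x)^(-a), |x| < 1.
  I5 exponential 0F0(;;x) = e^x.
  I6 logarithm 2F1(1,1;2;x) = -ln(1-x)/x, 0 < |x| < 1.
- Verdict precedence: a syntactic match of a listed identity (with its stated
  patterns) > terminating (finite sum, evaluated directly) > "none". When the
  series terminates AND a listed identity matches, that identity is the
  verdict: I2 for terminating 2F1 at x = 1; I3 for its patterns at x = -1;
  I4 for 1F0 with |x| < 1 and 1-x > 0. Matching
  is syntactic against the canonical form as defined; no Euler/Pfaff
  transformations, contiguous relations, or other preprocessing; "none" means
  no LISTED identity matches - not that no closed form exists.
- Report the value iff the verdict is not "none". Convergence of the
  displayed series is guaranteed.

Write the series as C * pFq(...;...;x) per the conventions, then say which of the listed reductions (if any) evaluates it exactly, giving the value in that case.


This is \frac{4}{7} * 3F2(-\frac{2}{3}, \frac{1}{5}, 4; 1, 3; -\frac{3}{4}) in reduced canonical form. Verdict: none here - no I1-I6 shape fits x = -\frac{3}{4} with lower {1, 3}.

Structural cue: from the first term \frac{4}{7}: the (-1)^k factor (C = 4/7, x = -3/4) folds into the argument's sign.
Step ratio: r(k) = -\frac{3}{4} * (k-\frac{2}{3}) (k+\frac{1}{5}) (k+4) / [(k+1) (k+3) (k+1)] - rational in k, leading ratio -\frac{3}{4}; with t_0 = \frac{4}{7}, classification follows.


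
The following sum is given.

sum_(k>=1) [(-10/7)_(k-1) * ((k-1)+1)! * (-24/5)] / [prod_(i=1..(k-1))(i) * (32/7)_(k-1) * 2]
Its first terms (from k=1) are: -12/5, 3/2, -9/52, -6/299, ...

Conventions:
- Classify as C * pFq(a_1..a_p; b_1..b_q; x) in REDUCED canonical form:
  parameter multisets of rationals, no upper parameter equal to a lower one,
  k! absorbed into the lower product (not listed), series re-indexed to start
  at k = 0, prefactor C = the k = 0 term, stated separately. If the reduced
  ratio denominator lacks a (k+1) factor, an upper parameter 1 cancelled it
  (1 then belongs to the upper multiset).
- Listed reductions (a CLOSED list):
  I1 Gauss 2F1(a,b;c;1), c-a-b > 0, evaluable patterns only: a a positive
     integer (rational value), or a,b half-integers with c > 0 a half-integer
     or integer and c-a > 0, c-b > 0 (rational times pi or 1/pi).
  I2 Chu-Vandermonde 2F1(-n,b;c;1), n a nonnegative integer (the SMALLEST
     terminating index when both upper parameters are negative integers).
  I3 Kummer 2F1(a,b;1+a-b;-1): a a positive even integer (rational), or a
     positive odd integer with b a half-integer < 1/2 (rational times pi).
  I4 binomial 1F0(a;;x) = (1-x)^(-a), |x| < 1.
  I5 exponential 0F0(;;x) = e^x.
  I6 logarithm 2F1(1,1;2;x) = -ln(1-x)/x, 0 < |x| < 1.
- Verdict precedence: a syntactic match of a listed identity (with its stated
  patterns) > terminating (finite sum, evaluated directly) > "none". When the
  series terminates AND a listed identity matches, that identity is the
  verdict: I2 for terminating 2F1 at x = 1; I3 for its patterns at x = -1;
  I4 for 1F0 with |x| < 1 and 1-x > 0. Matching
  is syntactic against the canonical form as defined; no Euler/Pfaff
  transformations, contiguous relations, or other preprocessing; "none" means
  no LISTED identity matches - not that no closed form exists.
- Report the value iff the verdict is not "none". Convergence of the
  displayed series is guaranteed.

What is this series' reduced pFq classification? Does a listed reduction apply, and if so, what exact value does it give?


Reduced: x = 1, 2F1, upper = {-10/7, 2}, lower = {32/7}, C = -12/5. Verdict (x = 1): the Gauss summation I1 applies (x = 1: the Gamma ratio telescopes since c-a-b = 4 > 0 and a = 2 in Z>0). Sum: -54/49.

The tell: x = 1 and the constant factors (prefactor -12/5) combine into one prefactor.
Step ratio: r(k) = 1 * (k-10/7) (k+2) / [(k+32/7) (k+1)] ; factor over Q: parameters, x = 1, and C = -12/5.


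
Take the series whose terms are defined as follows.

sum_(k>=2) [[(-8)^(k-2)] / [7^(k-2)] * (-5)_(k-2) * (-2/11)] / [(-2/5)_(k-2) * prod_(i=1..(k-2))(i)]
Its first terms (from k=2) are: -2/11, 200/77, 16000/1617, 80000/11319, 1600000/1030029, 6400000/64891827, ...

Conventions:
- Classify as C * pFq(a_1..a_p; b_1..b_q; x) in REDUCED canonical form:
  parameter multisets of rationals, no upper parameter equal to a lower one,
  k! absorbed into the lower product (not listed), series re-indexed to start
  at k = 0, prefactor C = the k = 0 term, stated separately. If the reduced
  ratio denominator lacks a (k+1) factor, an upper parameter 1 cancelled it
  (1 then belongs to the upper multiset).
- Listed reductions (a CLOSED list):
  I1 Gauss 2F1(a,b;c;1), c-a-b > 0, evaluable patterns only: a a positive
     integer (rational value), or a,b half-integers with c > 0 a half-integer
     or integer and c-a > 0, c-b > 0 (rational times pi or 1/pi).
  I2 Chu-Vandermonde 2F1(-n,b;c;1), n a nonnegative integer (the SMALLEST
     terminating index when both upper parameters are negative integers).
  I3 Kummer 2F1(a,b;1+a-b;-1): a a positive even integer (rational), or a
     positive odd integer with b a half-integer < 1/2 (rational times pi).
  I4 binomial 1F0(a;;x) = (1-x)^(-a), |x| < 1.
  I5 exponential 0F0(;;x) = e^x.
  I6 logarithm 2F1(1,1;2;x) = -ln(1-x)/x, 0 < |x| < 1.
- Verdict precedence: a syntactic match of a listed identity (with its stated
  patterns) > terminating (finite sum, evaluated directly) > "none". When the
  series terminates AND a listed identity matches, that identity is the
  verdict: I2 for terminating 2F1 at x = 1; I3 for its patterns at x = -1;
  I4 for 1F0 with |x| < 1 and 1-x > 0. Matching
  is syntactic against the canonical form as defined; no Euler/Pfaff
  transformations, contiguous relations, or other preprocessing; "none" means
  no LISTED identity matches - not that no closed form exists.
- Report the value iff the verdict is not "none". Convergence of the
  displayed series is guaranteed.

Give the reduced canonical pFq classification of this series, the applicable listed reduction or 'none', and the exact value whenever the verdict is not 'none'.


Canonical form: C = -2/11 times 1F1 with upper {-5}, lower {-2/5}, x = -8/7. Verdict: terminating (-5 upstairs). 6 nonzero terms in all; added directly. Hence: 1364687686/64891827.

First insight: t_0 being -2/11, the two geometric factors (prefactor -2/11) combine into one argument.
Ratio: r(k) = (-8/7) * (k-5) / [(k-2/5) (k+1)] - rational in k. x = (-8/7); t_0 = -2/11; negate the roots.


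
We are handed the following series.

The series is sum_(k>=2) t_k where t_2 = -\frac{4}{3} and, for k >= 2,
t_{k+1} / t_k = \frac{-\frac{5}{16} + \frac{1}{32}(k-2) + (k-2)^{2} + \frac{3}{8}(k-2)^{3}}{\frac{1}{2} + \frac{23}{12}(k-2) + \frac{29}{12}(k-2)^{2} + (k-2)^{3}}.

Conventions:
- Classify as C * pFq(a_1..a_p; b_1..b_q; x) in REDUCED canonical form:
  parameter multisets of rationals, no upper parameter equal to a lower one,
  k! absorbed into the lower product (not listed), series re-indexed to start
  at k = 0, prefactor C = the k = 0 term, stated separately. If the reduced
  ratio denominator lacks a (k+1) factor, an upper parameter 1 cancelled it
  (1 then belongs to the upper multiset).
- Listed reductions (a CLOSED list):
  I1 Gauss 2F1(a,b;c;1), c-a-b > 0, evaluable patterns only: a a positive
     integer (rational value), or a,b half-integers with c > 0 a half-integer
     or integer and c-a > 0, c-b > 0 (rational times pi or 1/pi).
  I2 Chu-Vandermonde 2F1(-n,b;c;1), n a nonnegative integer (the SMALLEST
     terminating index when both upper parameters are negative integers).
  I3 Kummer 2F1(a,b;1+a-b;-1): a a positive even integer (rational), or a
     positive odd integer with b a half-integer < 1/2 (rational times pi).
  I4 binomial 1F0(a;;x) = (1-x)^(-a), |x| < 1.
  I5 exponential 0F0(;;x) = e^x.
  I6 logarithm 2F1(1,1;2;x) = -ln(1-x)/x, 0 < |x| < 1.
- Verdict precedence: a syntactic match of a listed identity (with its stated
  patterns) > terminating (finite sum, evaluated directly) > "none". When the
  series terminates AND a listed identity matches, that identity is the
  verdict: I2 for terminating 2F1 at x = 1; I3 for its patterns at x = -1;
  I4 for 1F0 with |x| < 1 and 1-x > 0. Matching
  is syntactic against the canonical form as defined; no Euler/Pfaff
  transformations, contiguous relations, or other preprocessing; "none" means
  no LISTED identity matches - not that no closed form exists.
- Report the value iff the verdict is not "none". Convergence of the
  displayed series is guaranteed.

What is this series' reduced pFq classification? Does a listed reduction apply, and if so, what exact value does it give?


The series (x = \frac{3}{8}) is 2F1: upper {-\frac{1}{2}, \frac{5}{2}}, lower {\frac{3}{4}}, prefactor -\frac{4}{3}. Verdict: none. Every listed pattern misses the 2F1 form at \frac{3}{8}, upper {-\frac{1}{2}, \frac{5}{2}}.

Structural cue: t_0 = -\frac{4}{3} here, and the ratio is unreduced: k + 2/3 divides both sides (C = -4/3, x = 3/8).
Ratio: r(k) = \frac{3}{8} * (k-\frac{1}{2}) (k+\frac{5}{2}) / [(k+\frac{3}{4}) (k+1)] - poly over poly, x = \frac{3}{8} from leading terms; C = -\frac{4}{3} at k = 0.


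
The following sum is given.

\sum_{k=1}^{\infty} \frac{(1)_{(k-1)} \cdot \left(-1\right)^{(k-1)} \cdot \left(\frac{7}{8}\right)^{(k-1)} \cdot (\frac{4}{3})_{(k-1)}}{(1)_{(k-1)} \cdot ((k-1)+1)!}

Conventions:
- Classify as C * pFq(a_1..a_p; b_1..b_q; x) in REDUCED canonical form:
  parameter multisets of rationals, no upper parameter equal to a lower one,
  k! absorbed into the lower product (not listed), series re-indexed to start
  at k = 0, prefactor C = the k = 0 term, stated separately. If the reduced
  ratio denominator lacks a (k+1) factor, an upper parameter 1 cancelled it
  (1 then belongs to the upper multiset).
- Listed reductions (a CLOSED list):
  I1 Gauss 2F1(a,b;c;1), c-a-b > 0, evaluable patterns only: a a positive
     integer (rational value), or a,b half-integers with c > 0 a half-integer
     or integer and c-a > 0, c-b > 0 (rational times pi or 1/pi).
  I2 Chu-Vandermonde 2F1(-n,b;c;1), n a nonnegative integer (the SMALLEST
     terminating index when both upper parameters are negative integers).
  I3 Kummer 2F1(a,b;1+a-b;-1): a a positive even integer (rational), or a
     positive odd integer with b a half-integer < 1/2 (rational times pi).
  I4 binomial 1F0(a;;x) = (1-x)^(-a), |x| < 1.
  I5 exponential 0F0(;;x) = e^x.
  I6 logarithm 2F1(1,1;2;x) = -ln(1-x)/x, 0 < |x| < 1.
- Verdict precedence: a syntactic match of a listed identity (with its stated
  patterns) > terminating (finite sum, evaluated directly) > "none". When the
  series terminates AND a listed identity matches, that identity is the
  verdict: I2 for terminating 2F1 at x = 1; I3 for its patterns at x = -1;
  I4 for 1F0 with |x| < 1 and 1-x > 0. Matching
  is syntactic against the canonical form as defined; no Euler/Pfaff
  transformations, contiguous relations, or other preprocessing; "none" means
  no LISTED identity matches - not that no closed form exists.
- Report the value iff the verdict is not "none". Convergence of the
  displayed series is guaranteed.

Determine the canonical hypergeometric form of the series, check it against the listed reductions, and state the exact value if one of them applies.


Classification (C = 1): 2F1 with upper {1, \frac{4}{3}}, lower {2}, argument x = -\frac{7}{8}. Verdict: no listed reduction: x = -\frac{7}{8} and upper {1, \frac{4}{3}} fail every I1-I6 pattern.

Structural cue: x = -\frac{7}{8} and the denominator's factorial ratio (C = 1) is a lower Pochhammer.
Term ratio: r(k) = -\frac{7}{8} * (k+1) (k+\frac{4}{3}) / [(k+2) (k+1)] - poly over poly, x = -\frac{7}{8} from leading terms; C = 1 at k = 0.


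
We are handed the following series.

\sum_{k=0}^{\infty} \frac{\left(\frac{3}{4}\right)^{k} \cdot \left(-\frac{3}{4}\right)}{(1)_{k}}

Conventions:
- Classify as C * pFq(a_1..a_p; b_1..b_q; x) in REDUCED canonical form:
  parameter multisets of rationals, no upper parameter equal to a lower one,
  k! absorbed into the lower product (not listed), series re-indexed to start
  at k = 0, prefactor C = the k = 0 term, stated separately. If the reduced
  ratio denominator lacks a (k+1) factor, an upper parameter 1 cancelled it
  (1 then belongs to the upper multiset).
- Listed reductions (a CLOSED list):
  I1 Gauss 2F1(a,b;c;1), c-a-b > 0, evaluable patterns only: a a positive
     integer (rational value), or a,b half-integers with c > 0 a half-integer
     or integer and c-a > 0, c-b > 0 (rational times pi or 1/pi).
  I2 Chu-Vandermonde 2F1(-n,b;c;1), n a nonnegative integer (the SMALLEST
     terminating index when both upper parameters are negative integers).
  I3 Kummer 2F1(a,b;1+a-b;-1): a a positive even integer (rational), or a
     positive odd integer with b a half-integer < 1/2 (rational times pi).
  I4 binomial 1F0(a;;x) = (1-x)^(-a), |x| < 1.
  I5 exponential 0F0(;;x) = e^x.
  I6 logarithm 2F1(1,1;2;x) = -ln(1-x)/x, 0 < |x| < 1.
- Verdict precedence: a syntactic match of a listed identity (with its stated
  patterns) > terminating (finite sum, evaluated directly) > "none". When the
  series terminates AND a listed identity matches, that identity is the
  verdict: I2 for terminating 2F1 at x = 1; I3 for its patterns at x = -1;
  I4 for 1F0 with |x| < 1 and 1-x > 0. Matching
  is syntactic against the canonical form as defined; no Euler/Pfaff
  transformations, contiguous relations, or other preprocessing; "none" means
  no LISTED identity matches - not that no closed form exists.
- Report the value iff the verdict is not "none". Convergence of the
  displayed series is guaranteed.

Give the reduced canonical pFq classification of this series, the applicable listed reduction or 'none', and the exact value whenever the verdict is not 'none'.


Prefactor -\frac{3}{4}, argument \frac{3}{4}: 0F0 with upper {-} over lower {-}. Verdict: exponential (I5) fires (the 0F0 exponential series at x = \frac{3}{4}). Exact value: \left(-\frac{3}{4}\right) \cdot e^{\frac{3}{4}}.

The tell: from the first term -\frac{3}{4}: (1)_k (C = -3/4, x = 3/4) is k! itself.
Consecutive-term ratio: r(k) = \frac{3}{4} * 1 / [(k+1)] - rational in k, leading ratio \frac{3}{4}; with t_0 = -\frac{3}{4}, classification follows.


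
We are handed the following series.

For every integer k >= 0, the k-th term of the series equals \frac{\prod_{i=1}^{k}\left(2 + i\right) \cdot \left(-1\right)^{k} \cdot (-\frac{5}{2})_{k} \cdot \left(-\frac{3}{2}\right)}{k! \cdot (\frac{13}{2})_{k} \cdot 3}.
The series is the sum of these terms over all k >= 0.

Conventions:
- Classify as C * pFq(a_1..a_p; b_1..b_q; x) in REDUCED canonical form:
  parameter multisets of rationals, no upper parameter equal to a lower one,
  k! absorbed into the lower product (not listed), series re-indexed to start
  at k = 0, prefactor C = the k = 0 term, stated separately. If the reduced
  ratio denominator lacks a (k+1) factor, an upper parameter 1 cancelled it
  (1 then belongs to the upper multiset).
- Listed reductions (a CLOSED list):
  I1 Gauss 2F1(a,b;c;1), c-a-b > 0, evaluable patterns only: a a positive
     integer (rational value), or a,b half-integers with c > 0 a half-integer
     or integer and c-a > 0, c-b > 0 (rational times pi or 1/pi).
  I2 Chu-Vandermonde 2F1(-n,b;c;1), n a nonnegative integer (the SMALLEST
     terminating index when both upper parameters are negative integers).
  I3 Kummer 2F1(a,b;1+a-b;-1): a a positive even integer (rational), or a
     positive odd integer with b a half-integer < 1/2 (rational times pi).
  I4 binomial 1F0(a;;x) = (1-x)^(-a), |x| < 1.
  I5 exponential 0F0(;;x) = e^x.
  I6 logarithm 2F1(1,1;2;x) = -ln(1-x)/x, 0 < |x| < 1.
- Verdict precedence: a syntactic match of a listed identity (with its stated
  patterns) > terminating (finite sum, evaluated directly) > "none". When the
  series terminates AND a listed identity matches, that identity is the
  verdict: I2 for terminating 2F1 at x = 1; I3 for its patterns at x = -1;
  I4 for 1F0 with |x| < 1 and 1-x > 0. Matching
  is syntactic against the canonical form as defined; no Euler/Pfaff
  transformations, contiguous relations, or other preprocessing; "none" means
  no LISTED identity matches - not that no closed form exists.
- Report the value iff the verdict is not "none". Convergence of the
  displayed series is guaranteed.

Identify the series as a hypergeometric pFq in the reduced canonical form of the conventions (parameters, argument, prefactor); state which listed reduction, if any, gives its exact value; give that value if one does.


This is -\frac{1}{2} * 2F1(-\frac{5}{2}, 3; \frac{13}{2}; -1) in reduced canonical form. Verdict: this is Kummer (I3) (x = -1; c = \frac{13}{2} equals 1+a-b for upper {-\frac{5}{2}, 3}: listed pattern). Exact value: \left(-\frac{3465}{8192}\right) \cdot \pi.

Key step: t_0 = -\frac{1}{2} here, and the running product (C = -1/2, x = -1) telescopes to a rising factorial.
Adjacent-term ratio: r(k) = -1 * (k-\frac{5}{2}) (k+3) / [(k+\frac{13}{2}) (k+1)] - poly over poly, x = -1 from leading terms; C = -\frac{1}{2} at k = 0.


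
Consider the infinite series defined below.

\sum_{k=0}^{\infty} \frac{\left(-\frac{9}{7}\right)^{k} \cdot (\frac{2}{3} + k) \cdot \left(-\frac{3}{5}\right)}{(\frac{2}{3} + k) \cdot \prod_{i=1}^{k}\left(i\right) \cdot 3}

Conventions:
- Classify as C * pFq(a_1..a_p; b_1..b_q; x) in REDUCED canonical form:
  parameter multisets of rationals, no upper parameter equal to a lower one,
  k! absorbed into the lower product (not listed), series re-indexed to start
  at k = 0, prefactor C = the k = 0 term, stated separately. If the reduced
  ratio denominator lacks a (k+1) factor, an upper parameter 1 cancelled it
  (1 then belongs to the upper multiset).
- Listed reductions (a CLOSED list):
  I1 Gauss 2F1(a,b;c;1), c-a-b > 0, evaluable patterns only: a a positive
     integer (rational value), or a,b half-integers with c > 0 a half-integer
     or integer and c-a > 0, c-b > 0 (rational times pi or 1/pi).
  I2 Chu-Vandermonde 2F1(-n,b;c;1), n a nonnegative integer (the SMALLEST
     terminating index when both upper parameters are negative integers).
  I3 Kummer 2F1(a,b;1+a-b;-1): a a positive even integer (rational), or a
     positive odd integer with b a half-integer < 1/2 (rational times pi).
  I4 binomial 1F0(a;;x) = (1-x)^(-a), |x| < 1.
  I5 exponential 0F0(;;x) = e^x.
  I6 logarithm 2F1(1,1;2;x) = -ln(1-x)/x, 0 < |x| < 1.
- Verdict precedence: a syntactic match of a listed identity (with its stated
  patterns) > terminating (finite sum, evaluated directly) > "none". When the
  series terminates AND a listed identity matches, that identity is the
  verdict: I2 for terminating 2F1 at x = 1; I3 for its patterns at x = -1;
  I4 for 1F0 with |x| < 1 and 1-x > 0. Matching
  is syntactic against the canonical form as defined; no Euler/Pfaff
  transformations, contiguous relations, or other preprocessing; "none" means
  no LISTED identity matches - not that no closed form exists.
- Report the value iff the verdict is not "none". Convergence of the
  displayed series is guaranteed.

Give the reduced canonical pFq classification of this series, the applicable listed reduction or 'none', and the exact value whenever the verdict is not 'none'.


Classification (C = -\frac{1}{5}): 0F0 with upper {-}, lower {-}, argument x = -\frac{9}{7}. Verdict: the I5 exponential reduction matches (the 0F0 exponential series at x = -\frac{9}{7}). Sum: \left(-\frac{1}{5}\right) \cdot e^{-\frac{9}{7}}.

First insight: x = -\frac{9}{7} and the constant factors (prefactor -1/5) combine into one prefactor.
Consecutive-term ratio: r(k) = -\frac{9}{7} * 1 / [(k+1)] - rational in k. x = -\frac{9}{7}; t_0 = -\frac{1}{5}; negate the roots.


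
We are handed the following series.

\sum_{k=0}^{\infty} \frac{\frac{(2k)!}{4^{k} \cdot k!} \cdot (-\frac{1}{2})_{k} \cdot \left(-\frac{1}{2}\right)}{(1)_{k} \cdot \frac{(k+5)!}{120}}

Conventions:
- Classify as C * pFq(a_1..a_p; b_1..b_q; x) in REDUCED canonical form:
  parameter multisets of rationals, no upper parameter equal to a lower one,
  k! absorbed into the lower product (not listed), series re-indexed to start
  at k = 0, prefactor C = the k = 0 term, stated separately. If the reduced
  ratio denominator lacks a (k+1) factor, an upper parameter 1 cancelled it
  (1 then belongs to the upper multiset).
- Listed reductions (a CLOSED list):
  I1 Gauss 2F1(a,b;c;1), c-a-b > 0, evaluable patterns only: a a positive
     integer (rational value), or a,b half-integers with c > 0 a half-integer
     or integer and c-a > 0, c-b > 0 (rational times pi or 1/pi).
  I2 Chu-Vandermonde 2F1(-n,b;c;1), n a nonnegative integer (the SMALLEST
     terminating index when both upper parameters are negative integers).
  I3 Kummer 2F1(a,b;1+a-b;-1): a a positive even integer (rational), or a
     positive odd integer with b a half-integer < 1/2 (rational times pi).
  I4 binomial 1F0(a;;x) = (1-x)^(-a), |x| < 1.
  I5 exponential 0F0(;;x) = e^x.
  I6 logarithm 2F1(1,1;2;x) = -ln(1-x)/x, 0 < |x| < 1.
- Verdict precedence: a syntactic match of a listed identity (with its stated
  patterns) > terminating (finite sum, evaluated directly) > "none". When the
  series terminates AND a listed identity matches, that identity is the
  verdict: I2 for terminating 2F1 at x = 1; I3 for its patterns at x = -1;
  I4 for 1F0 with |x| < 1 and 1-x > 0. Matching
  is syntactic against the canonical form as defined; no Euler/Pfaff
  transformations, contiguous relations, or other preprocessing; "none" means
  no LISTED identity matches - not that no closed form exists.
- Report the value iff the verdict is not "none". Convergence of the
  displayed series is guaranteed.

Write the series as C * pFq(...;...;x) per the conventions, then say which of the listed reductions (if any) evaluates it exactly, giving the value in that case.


With C = -\frac{1}{2}: the canonical form is 2F1(-\frac{1}{2}, \frac{1}{2}; 6; 1). Verdict: Gauss's theorem I1 (half-integer case) fires (x = 1; upper {-\frac{1}{2}, \frac{1}{2}} half-integers, c = 6 in the evaluable pattern). Hence: \left(-\frac{65536}{43659}\right) / \pi.

First insight: from the first term -\frac{1}{2}: (1)_k (prefactor -1/2) is k! itself.
Step ratio: r(k) = 1 * (k-\frac{1}{2}) (k+\frac{1}{2}) / [(k+6) (k+1)] - rational in k. x = 1; t_0 = -\frac{1}{2}; negate the roots.


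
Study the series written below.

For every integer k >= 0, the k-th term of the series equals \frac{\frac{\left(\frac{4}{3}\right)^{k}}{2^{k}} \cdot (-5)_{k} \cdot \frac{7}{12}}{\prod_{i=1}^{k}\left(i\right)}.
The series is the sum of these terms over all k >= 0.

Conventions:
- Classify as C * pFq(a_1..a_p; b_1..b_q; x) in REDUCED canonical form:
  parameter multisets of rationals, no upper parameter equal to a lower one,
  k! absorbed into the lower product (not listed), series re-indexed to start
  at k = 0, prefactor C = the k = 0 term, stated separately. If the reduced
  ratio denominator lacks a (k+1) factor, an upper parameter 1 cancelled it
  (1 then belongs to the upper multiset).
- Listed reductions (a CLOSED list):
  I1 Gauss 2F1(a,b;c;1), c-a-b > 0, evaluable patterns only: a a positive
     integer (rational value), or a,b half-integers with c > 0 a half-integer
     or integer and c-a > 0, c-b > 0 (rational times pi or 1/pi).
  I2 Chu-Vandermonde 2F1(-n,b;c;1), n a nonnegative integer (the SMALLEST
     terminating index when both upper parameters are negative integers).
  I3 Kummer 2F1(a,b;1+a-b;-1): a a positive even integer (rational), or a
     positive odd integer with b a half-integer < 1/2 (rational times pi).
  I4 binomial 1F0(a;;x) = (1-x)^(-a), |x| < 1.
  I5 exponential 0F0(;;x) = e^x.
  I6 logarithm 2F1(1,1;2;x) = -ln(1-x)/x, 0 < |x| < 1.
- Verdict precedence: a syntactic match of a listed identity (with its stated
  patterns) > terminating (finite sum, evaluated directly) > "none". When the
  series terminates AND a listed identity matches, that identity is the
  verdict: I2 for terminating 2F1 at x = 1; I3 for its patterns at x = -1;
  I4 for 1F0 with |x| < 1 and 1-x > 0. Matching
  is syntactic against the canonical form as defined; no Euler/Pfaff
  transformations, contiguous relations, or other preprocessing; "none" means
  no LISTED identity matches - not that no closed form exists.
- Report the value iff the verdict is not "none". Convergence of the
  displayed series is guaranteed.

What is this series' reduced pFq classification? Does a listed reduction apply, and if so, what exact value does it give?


The tell: with t_0 = \frac{7}{12}, the two k-th powers (prefactor 7/12) combine into one argument.
Ratio: r(k) = \frac{2}{3} * (k-5) / [(k+1)] - rational; roots negated = parameters, x = \frac{2}{3}, C = \frac{7}{12}.

x = \frac{2}{3} here; the reduced form reads 1F0, upper {-5}, lower {-}, C = \frac{7}{12}. Verdict at x = \frac{2}{3}: the I4 binomial reduction matches (the 1F0 binomial series: exponent 5, x = \frac{2}{3}). Its exact value is \frac{7}{2916}.


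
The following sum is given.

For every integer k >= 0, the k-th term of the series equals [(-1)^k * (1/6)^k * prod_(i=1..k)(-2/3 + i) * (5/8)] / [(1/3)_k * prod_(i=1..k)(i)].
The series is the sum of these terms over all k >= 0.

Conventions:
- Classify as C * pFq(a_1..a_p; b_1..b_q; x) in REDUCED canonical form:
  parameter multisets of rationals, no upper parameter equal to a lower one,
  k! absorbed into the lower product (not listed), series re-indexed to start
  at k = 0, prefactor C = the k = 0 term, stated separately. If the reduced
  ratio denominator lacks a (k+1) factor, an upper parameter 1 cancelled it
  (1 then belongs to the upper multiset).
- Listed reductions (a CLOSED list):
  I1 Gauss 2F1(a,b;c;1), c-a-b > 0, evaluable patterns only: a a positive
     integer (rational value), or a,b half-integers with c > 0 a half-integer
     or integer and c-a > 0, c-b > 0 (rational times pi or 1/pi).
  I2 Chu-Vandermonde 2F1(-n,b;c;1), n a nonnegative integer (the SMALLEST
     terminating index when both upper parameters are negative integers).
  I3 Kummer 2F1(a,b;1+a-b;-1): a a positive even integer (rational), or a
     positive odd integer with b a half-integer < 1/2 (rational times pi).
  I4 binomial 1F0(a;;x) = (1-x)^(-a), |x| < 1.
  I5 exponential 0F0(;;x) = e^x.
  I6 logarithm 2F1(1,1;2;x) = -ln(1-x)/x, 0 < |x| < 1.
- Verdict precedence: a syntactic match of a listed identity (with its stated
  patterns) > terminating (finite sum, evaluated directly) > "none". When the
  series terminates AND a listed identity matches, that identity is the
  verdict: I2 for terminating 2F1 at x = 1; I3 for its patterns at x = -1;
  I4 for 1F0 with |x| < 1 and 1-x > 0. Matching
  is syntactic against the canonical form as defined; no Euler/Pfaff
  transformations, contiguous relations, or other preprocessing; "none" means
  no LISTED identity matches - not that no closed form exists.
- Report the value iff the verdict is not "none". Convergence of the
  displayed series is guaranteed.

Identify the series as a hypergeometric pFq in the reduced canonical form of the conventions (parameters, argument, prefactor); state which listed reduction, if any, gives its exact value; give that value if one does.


Structural cue: t_0 = 5/8 here, and the running product (C = 5/8) telescopes to a rising factorial.
Step ratio: r(k) = (-1/6) * 1 / [(k+1)] ; factor over Q: parameters, x = (-1/6), and C = 5/8.

Classification (C = 5/8): 0F0 with upper {-}, lower {-}, argument x = -1/6. Verdict: this is exponential (I5) (the 0F0 exponential series at x = -1/6). Hence: (5/8) * e^(-1/6).


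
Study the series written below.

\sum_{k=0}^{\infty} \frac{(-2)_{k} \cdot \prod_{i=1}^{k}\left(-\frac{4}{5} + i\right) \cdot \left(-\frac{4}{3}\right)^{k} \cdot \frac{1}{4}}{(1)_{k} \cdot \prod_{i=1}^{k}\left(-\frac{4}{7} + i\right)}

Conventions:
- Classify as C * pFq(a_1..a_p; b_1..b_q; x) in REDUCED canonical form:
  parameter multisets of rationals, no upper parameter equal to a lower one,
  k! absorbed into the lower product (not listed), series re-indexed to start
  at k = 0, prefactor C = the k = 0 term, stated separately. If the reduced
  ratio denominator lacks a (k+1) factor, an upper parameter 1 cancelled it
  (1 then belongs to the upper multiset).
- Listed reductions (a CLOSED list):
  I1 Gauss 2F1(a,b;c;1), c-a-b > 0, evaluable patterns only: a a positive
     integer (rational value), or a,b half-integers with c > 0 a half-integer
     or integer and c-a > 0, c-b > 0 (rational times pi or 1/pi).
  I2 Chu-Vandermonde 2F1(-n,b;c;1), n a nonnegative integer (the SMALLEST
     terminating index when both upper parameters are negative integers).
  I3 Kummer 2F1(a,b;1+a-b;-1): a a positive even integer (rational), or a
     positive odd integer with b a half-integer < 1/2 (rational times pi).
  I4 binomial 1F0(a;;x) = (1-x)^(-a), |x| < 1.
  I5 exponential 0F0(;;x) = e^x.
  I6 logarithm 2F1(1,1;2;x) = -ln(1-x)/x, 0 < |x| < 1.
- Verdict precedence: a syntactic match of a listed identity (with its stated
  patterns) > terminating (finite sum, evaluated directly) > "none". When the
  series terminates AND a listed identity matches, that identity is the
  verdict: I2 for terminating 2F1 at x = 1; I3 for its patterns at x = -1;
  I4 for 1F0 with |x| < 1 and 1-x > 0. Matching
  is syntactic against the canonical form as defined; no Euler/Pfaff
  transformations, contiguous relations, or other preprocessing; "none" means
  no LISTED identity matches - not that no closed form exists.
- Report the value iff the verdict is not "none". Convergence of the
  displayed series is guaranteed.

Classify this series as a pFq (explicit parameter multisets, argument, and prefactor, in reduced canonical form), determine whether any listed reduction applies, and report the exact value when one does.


At argument -\frac{4}{3}: a 2F1 with upper {-2, \frac{1}{5}}, lower {\frac{3}{7}}, scaled by C = \frac{1}{4}. Verdict: terminating. (-2)_k vanishes past k = 2, leaving a 3-term sum, computed directly. Value: \frac{1103}{1500}.

Structural cue: from the first term \frac{1}{4}: (1)_k (prefactor 1/4) is k! itself.
Adjacent-term ratio: r(k) = -\frac{4}{3} * (k-2) (k+\frac{1}{5}) / [(k+\frac{3}{7}) (k+1)] - rational in k. x = -\frac{4}{3}; t_0 = \frac{1}{4}; negate the roots.


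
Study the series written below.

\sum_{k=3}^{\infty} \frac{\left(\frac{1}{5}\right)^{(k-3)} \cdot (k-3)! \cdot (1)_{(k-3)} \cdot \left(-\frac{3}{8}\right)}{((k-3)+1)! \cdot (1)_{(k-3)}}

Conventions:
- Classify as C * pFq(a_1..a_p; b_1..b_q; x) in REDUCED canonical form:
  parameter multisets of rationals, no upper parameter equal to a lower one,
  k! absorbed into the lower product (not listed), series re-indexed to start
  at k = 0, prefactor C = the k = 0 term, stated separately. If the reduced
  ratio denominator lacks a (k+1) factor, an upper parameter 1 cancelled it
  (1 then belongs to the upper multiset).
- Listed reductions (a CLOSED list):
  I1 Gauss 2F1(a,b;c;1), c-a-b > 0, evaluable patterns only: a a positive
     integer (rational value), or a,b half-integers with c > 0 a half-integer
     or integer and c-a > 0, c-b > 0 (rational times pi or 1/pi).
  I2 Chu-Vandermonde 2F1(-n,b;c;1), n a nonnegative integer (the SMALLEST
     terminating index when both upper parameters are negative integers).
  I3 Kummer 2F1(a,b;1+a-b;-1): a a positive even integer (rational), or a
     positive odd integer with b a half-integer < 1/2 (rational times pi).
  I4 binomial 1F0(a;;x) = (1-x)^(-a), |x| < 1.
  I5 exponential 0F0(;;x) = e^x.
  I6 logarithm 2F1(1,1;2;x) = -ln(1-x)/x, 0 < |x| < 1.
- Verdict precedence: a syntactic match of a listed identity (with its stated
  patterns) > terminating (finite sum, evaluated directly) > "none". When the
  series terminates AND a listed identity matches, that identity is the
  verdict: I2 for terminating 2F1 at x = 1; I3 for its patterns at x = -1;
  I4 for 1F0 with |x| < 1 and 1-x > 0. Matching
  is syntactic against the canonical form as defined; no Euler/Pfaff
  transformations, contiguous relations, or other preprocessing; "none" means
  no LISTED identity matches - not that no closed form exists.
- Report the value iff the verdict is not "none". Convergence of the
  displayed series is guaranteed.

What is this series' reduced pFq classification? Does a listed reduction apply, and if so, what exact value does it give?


Canonical form: C = -\frac{3}{8} times 2F1 with upper {1, 1}, lower {2}, x = \frac{1}{5}. Verdict: logarithm (I6) matches (the logarithm: parameters (1,1;2), x = \frac{1}{5}). Sum: \frac{15}{8} \cdot \ln\left(\frac{4}{5}\right).

Key step: t_0 = -\frac{3}{8} here, and (1)_k (C = -3/8, x = 1/5) is k! itself.
Adjacent-term ratio: r(k) = \frac{1}{5} * (k+1) (k+1) / [(k+2) (k+1)] - rational in k, leading ratio \frac{1}{5}; with t_0 = -\frac{3}{8}, classification follows.


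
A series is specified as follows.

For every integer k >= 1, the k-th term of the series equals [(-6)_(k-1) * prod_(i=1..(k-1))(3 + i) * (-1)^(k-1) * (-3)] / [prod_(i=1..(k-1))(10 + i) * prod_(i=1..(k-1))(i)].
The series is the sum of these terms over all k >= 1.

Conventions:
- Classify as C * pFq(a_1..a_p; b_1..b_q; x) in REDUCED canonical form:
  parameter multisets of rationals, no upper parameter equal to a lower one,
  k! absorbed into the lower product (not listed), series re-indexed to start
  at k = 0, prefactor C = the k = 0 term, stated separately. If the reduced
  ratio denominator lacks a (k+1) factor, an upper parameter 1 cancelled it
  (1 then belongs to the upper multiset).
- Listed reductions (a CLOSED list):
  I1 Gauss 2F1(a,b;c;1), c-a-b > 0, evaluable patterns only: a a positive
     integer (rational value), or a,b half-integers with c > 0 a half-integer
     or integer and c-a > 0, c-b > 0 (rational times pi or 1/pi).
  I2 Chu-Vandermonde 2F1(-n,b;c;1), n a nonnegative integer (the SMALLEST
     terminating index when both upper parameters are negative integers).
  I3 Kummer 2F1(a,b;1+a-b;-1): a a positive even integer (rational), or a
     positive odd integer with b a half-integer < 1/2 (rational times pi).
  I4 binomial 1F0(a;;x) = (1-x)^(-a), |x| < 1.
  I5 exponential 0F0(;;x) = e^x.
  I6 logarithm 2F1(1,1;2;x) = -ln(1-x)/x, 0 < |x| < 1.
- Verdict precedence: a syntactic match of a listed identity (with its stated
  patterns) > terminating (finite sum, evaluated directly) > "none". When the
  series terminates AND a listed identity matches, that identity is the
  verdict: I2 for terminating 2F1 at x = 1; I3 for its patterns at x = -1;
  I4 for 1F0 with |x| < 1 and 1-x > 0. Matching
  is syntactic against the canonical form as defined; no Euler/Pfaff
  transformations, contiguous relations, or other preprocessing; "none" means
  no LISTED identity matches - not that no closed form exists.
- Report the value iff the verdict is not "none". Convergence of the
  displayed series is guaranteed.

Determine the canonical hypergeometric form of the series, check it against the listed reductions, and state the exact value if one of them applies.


At argument -1: a 2F1 with upper {-6, 4}, lower {11}, scaled by C = -3. Verdict: this is Kummer's theorem (I3) (x = -1; c = 11 equals 1+a-b for upper {-6, 4}: listed pattern). Hence: -45/2.

Key step: with t_0 = -3, the running product (C = -3) telescopes to a rising factorial.
Adjacent-term ratio: r(k) = (-1) * (k-6) (k+4) / [(k+11) (k+1)] - poly over poly, x = (-1) from leading terms; C = -3 at k = 0.


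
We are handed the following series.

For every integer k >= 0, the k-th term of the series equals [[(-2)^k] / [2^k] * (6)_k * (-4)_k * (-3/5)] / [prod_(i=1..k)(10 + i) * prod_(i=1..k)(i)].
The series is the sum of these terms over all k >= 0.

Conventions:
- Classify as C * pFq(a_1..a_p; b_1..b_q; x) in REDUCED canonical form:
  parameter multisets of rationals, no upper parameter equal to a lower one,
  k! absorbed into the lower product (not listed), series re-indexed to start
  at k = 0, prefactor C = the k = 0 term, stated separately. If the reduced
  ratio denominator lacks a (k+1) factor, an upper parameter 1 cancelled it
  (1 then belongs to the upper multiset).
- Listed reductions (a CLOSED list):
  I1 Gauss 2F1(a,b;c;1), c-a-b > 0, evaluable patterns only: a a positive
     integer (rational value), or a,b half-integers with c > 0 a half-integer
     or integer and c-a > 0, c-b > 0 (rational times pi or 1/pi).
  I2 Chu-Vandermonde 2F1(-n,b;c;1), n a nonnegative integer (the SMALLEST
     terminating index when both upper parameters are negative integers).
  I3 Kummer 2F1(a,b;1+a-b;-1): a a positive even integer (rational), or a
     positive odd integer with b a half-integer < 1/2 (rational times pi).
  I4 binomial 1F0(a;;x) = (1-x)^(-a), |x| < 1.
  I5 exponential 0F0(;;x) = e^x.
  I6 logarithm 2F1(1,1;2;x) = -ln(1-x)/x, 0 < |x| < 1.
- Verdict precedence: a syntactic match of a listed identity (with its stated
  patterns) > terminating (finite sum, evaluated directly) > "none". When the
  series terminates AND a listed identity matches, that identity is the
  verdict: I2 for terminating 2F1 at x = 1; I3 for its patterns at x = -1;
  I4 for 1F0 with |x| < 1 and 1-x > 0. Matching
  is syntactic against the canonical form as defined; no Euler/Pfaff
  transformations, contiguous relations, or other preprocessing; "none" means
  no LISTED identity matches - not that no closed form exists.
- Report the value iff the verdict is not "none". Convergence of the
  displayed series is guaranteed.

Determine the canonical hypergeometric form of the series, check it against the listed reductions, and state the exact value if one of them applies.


This is -3/5 * 2F1(-4, 6; 11; -1) in reduced canonical form. Verdict: this is Kummer (I3) (x = -1; c = 11 equals 1+a-b for upper {-4, 6}: listed pattern). Sum: -18/5.

Key observation: x = (-1) and the lower running product (C = -3/5, x = -1) is a rising factorial.
Step ratio: r(k) = (-1) * (k-4) (k+6) / [(k+11) (k+1)] - rational; roots negated = parameters, x = (-1), C = -3/5.


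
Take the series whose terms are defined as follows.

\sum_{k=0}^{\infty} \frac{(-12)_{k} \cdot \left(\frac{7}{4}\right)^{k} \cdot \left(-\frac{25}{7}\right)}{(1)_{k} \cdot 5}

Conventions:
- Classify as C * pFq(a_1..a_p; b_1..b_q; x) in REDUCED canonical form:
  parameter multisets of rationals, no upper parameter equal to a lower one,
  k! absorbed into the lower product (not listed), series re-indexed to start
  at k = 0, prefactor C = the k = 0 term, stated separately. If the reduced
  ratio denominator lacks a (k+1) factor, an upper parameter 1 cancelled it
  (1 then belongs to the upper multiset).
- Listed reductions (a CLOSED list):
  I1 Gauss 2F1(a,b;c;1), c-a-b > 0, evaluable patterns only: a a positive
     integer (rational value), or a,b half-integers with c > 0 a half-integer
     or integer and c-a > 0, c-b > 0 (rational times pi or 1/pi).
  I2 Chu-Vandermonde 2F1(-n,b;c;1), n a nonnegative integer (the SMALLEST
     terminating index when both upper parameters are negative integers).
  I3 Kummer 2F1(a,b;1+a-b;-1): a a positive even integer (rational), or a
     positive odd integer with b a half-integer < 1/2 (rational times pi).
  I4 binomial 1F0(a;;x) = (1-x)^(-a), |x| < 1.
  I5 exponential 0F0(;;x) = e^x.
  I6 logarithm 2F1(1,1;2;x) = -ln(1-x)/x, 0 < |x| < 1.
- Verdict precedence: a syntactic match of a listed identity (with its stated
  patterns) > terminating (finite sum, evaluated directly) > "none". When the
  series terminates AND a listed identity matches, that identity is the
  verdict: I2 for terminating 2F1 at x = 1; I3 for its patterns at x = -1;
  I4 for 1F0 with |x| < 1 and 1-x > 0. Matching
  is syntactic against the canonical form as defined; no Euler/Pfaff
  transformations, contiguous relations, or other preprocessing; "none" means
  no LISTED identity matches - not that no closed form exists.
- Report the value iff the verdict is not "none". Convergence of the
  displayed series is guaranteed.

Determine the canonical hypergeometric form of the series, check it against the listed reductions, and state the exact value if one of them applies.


Classification (C = -\frac{5}{7}): 1F0 with upper {-12}, lower {-}, argument x = \frac{7}{4}. Verdict: terminating. (-12)_k vanishes past k = 12, leaving a 13-term sum, computed directly. Value: -\frac{2657205}{117440512}.

First insight: x = \frac{7}{4} and (1)_k (C = -5/7) is k! itself.
Consecutive-term ratio: r(k) = \frac{7}{4} * (k-12) / [(k+1)] - rational in k, leading ratio \frac{7}{4}; with t_0 = -\frac{5}{7}, classification follows.
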